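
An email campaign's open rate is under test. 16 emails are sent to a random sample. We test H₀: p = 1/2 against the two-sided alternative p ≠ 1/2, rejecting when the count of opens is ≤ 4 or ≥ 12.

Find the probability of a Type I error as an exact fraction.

2517/32768

Under H₀, X ~ Binomial(16, 1/2); α is the probability of landing in either tail, P(X ≤ 4) + P(X ≥ 12).
By symmetry, α = 2·P(X ≤ 4) = 2·(1 + 16 + 120 + 560 + 1820)/65536 = 5034/65536 = 2517/32768.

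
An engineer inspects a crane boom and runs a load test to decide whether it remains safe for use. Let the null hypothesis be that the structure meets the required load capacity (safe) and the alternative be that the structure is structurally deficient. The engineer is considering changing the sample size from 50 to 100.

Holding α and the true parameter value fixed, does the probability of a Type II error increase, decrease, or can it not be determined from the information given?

It decreases.

More data shrinks sampling variability; the test statistic under Ha concentrates further from the null value, making rejection more likely.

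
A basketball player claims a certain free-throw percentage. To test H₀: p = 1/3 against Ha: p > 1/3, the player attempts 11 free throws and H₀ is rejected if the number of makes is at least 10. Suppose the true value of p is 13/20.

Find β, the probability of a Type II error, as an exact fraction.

19239273573359/20480000000000

β = P(fail to reject H₀ | Ha true) = P(X ≤ 9 | p = 13/20), X ~ Binomial(11, 13/20).
Adding the binomial probabilities P(X=0)+…+P(X=9) at p = 13/20 gives 19239273573359/20480000000000.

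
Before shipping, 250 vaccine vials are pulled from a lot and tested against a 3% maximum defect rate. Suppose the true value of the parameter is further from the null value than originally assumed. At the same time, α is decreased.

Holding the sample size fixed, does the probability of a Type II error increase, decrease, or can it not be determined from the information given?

Cannot be determined from the information given.

The first change alone would make β decrease; the second alone would make β increase. Which effect dominates depends on the magnitudes, which are not given.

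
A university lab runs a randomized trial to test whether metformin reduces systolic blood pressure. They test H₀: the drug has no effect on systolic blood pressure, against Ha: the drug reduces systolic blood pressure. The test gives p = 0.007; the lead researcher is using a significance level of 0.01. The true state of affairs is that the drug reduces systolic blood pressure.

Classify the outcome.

Since p = 0.007 < α = 0.01, H₀ is rejected.
H₀ is false (actually the drug reduces systolic blood pressure).
The decision matches the true state — no error.

Neither — the decision is correct.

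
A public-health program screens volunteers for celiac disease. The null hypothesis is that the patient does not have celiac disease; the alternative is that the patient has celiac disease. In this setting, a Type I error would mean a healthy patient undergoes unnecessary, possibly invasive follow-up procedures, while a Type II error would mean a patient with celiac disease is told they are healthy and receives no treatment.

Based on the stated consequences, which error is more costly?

The Type II consequence (a patient with celiac disease is told they are healthy and receives no treatment) is more severe than the Type I consequence (a healthy patient undergoes unnecessary, possibly invasive follow-up procedures).

Type II error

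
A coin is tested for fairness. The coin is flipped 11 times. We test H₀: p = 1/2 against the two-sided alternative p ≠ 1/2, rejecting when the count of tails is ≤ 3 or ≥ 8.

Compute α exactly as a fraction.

The significance level is the null-hypothesis probability of the rejection region {≤3} ∪ {≥8}.
The two tails are symmetric, so α = 2·(1 + 11 + 55 + 165)/2^11 = 464/2048 = 29/128.

29/128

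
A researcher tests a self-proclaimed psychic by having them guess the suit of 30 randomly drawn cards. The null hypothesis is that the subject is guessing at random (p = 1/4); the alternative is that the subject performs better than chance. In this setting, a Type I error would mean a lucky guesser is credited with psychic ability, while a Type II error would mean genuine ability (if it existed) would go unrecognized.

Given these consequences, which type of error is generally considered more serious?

The Type I consequence (a lucky guesser is credited with psychic ability) is more severe than the Type II consequence (genuine ability (if it existed) would go unrecognized).

Type I error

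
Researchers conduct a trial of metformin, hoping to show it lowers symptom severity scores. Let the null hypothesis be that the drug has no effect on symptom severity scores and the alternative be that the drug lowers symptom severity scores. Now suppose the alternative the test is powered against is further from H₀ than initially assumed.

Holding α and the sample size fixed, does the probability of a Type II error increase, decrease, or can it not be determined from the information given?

It decreases.

A bigger departure from H₀ is easier for the test to detect, so it fails to reject less often.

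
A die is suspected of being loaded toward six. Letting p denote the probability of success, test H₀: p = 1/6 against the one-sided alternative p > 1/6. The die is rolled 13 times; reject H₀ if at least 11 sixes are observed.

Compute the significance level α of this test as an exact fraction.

The Type I error probability is α = P(K ≥ 11) computed under H₀, where K ~ Binomial(13, 1/6).
Adding the binomial terms for j = 11 through 13 with p = 1/6 yields 7/45349632.

7/45349632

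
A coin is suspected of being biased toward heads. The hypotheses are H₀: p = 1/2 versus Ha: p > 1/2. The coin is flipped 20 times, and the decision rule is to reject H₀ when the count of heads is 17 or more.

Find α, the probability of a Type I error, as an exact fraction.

Under H₀, S ~ Binomial(20, 1/2), and α = P(S ≥ 17).
P(S ≥ 17) = [C(20,17) + C(20,18) + C(20,19) + C(20,20)] / 2^20 = (1140 + 190 + 20 + 1) / 1048576 = 1351/1048576.

1351/1048576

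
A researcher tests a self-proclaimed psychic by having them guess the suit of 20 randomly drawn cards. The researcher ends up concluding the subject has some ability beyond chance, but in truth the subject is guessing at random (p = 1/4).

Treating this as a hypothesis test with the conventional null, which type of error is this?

Type I error

The null hypothesis here is that the subject is guessing at random (p = 1/4).
'Concluding the subject has some ability beyond chance' corresponds to rejecting H₀.
H₀ was rejected but H₀ is true — a Type I error (false positive).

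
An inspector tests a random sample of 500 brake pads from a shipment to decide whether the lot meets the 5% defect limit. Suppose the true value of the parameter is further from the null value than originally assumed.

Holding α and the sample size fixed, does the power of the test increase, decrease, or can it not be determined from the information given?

It increases.

A bigger departure from H₀ is easier for the test to detect, so it fails to reject less often.
Since power = 1 − β and β decreases, power increases.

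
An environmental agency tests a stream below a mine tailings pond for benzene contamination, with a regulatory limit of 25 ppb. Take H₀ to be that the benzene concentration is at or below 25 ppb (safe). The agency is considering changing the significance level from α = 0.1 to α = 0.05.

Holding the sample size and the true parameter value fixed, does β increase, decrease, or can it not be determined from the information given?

A smaller α moves the rejection region further into the tail. With the alternative true, more outcomes now fall outside the rejection region, so failing to reject becomes more likely.

It increases.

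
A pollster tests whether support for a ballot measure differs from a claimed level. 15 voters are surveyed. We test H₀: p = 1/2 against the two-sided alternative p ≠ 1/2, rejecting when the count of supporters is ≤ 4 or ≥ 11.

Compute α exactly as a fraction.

Under H₀, S ~ Binomial(15, 1/2); α is the probability of landing in either tail, P(S ≤ 4) + P(S ≥ 11).
Each tail has probability (1 + 15 + 105 + 455 + 1365)/32768; doubling gives α = 3882/32768 = 1941/16384.

1941/16384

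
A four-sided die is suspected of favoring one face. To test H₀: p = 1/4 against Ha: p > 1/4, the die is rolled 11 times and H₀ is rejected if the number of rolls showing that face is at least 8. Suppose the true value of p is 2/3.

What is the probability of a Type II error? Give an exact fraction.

Under the alternative p = 2/3, X ~ Binomial(11, 2/3); β is the probability the test does not reject, P(X < 8).
Equivalently, β = 1 − P(X ≥ 8) = 31145/59049.

31145/59049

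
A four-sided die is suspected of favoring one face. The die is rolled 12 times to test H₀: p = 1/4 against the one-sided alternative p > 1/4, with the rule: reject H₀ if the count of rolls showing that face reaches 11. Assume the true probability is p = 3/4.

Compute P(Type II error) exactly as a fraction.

14120011/16777216

Under the alternative p = 3/4, K ~ Binomial(12, 3/4); β is the probability the test does not reject, P(K < 11).
Adding the binomial probabilities P(K=0)+…+P(K=10) at p = 3/4 gives 14120011/16777216.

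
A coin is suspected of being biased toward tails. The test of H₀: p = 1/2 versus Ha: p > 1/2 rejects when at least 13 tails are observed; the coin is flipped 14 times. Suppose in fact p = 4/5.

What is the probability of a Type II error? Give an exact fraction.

4895556073/6103515625

Under the alternative p = 4/5, X ~ Binomial(14, 4/5); β is the probability the test does not reject, P(X < 13).
Adding the binomial probabilities P(X=0)+…+P(X=12) at p = 4/5 gives 4895556073/6103515625.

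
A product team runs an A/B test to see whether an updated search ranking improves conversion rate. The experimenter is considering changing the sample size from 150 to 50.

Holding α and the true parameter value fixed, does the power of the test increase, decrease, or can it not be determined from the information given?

It decreases.

Reducing n widens both sampling distributions, so the test has less ability to distinguish Ha from H₀.
Since power = 1 − β and β increases, power decreases.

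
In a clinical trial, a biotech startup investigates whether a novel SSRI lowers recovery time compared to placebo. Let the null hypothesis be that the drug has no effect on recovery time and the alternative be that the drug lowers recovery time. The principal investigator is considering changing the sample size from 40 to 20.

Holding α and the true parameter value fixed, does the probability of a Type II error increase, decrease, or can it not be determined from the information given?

It increases.

Reducing n widens both sampling distributions, so the test has less ability to distinguish Ha from H₀.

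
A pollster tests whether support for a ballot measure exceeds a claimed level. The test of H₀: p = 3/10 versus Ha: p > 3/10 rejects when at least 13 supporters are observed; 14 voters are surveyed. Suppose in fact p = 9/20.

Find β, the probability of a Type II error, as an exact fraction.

1637985675869982373/1638400000000000000

β = P(fail to reject H₀ | Ha true) = P(X ≤ 12 | p = 9/20), X ~ Binomial(14, 9/20).
Summing C(14,j)·(9/20)^j·(11/20)^{14-j} for j = 0..12 gives 1637985675869982373/1638400000000000000.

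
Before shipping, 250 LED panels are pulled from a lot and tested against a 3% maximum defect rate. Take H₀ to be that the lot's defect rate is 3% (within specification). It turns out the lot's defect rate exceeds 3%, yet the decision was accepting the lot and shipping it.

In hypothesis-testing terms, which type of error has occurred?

Type II error

'Accepting the lot and shipping it' corresponds to failing to reject H₀.
H₀ was not rejected but H₀ is false — a Type II error (false negative).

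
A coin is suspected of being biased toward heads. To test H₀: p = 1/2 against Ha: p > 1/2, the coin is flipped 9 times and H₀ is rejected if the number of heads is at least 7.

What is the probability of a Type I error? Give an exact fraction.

α = P(reject H₀ | H₀ true) = P(S ≥ 7 | p = 1/2), with S ~ Binomial(9, 1/2).
P(S ≥ 7) = [C(9,7) + C(9,8) + C(9,9)] / 2^9 = (36 + 9 + 1) / 512 = 46/512 = 23/256.

23/256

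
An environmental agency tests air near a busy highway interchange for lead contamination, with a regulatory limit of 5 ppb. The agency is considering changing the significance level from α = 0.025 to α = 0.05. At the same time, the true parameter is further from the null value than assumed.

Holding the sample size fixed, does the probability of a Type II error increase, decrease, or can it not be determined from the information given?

It decreases.

A larger α widens the rejection region, so when the alternative is true more outcomes lead to rejection — failing to reject becomes less likely. The further the true parameter sits from the null value, the more of the Ha sampling distribution falls in the rejection region. Both changes push β in the same direction.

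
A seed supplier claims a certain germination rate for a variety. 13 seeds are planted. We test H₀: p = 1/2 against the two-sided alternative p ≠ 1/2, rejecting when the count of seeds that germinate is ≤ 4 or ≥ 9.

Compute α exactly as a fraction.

α = P(K ≤ 4 or K ≥ 9 | p = 1/2), K ~ Binomial(13, 1/2).
Each tail has probability (1 + 13 + 78 + 286 + 715)/8192; doubling gives α = 2186/8192 = 1093/4096.

1093/4096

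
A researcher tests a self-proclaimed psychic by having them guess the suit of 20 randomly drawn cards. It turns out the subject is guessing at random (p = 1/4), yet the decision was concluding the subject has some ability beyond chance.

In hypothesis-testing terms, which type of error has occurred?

Type I error

The null hypothesis here is that the subject is guessing at random (p = 1/4).
'Concluding the subject has some ability beyond chance' corresponds to rejecting H₀.
H₀ was rejected but H₀ is true — a Type I error (false positive).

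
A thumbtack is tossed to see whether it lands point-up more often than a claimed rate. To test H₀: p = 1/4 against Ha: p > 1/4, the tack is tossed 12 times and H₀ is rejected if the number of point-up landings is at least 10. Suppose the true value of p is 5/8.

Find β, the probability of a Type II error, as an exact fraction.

60916742361/68719476736

β = P(fail to reject H₀ | Ha true) = P(S ≤ 9 | p = 5/8), S ~ Binomial(12, 5/8).
Summing C(12,j)·(5/8)^j·(3/8)^{12-j} for j = 0..9 gives 60916742361/68719476736.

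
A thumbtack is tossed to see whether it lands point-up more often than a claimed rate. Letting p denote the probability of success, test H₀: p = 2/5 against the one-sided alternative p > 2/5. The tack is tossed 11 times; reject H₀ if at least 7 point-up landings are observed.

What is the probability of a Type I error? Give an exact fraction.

The Type I error probability is α = P(K ≥ 7) computed under H₀, where K ~ Binomial(11, 2/5).
P(K ≥ 7) = Σ_{j=7}^{11} C(11,j)·(2/5)^j·(3/5)^{11-j} = 194048/1953125.

194048/1953125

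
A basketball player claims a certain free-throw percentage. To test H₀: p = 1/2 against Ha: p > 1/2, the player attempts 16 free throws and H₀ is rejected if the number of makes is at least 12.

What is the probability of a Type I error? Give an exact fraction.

The Type I error probability is α = P(K ≥ 12) computed under H₀, where K ~ Binomial(16, 1/2).
Summing the upper tail: (1820 + 560 + 120 + 16 + 1) / 2^16 = 2517/65536.

2517/65536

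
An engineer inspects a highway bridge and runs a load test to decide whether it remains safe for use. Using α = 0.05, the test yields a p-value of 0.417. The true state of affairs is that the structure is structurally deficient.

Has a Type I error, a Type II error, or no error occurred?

The conventional null hypothesis is that the structure meets the required load capacity (safe).
Since p = 0.417 ≥ α = 0.05, H₀ is not rejected.
H₀ is false (actually the structure is structurally deficient).
Failing to reject a false H₀ is a Type II error.

Type II error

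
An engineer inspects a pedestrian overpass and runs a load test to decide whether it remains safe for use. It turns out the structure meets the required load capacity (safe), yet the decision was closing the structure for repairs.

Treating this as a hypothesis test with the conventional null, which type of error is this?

Type I error

The null hypothesis here is that the structure meets the required load capacity (safe).
'Closing the structure for repairs' corresponds to rejecting H₀.
H₀ was rejected but H₀ is true — a Type I error (false positive).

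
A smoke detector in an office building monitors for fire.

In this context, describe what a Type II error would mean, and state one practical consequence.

A Type II error would mean concluding that there is no fire (or at least failing to establish that there is a fire) when in fact there is a fire. Consequence: a real fire goes undetected.

With the conventional null hypothesis that there is no fire:
A Type II error is failing to reject H₀ when H₀ is false.
Here that means remaining silent when actually there is a fire.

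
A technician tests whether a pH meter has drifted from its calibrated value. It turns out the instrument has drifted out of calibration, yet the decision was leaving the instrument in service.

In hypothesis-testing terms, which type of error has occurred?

Type II error

The null hypothesis here is that the instrument is correctly calibrated.
'Leaving the instrument in service' corresponds to failing to reject H₀.
H₀ was not rejected but H₀ is false — a Type II error (false negative).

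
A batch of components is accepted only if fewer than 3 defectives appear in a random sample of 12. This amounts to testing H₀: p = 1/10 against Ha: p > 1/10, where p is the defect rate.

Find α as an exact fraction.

α = P(reject H₀ | H₀ true) = P(K ≥ 3 | p = 1/10), K ~ Binomial(12, 1/10).
Via the complement, α = 1 − Σ_{j=0}^{2} C(12,j)(1/10)^j(9/10)^{12-j} = 22173995549/200000000000.

22173995549/200000000000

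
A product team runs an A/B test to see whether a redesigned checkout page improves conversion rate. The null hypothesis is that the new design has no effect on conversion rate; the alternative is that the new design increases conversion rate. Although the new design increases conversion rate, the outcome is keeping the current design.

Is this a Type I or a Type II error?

'Keeping the current design' corresponds to failing to reject H₀.
H₀ was not rejected but H₀ is false — a Type II error (false negative).

Type II error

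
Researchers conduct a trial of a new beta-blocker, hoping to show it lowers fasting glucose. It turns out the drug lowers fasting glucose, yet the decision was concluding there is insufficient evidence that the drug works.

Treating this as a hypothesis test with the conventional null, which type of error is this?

The null hypothesis here is that the drug has no effect on fasting glucose.
'Concluding there is insufficient evidence that the drug works' corresponds to failing to reject H₀.
H₀ was not rejected but H₀ is false — a Type II error (false negative).

Type II error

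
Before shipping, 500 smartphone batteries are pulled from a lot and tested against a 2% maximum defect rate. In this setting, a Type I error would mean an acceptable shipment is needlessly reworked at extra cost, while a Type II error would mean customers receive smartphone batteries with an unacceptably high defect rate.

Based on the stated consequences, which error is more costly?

The Type II consequence (customers receive smartphone batteries with an unacceptably high defect rate) is more severe than the Type I consequence (an acceptable shipment is needlessly reworked at extra cost).

Type II error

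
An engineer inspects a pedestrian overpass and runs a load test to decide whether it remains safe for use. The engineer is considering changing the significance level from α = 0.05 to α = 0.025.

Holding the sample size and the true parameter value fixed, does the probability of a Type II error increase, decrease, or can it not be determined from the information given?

It increases.

Lowering α raises the bar for rejection; under Ha, the test now fails to reject on outcomes it previously would have rejected.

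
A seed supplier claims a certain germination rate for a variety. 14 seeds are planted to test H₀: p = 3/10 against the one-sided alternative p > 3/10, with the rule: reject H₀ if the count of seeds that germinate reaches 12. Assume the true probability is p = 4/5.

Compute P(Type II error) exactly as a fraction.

A Type II error is failing to reject when Ha holds: with p = 4/5, β = P(S ≤ 11).
Equivalently, β = 1 − P(S ≥ 12) = 3368829417/6103515625.

3368829417/6103515625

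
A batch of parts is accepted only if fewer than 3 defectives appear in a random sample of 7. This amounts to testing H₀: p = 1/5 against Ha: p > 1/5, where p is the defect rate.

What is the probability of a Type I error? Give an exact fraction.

2313/15625

Under H₀, K ~ Binomial(7, 1/5); the Type I error rate is P(K ≥ 3).
Computing the lower-tail complement: 1 − 13312/15625 = 2313/15625.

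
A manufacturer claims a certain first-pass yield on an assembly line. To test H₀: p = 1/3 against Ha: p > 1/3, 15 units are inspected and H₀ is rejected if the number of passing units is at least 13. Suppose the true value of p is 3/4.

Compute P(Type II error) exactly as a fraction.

820244467/1073741824

Under the alternative p = 3/4, Y ~ Binomial(15, 3/4); β is the probability the test does not reject, P(Y < 13).
Adding the binomial probabilities P(Y=0)+…+P(Y=12) at p = 3/4 gives 820244467/1073741824.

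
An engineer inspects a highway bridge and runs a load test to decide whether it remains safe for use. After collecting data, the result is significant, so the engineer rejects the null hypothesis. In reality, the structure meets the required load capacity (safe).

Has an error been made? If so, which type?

Type I error

The conventional null hypothesis here is that the structure meets the required load capacity (safe).
H₀ was rejected, but H₀ is actually true.
Rejecting a true null hypothesis is a Type I error (false positive).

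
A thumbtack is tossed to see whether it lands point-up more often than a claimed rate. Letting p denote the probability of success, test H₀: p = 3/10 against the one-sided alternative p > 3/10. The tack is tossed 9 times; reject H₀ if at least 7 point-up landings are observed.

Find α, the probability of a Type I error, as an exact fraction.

2145447/500000000

The Type I error probability is α = P(S ≥ 7) computed under H₀, where S ~ Binomial(9, 3/10).
Summing C(9,j)(3/10)^j(7/10)^{9−j} for j = 7,…,9 gives 2145447/500000000.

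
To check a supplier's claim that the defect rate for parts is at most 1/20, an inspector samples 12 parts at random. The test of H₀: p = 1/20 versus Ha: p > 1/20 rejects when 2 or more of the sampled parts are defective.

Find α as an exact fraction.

484801974155211/4096000000000000

The significance level is the probability, assuming p = 1/20, of seeing 2 or more defectives in 12 draws.
Computing the lower-tail complement: 1 − 3611198025844789/4096000000000000 = 484801974155211/4096000000000000.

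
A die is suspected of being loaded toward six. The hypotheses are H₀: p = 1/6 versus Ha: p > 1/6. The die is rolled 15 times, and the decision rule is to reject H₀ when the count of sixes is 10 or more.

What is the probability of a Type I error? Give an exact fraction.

α = P(reject H₀ | H₀ true) = P(Y ≥ 10 | p = 1/6), with Y ~ Binomial(15, 1/6).
Summing C(15,j)(1/6)^j(5/6)^{15−j} for j = 10,…,15 gives 2574269/117546246144.

2574269/117546246144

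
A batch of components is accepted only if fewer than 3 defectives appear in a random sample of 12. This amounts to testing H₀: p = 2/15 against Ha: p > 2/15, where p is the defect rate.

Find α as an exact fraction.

The significance level is the probability, assuming p = 2/15, of seeing 3 or more defectives in 12 draws.
Computing the lower-tail complement: 1 − 20540915285501/25949267578125 = 5408352292624/25949267578125.

5408352292624/25949267578125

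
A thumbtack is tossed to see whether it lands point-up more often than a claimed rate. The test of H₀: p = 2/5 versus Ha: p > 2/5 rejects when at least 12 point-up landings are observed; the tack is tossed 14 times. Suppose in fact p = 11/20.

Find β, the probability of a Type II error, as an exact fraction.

β = P(fail to reject H₀ | Ha true) = P(Y ≤ 11 | p = 11/20), Y ~ Binomial(14, 11/20).
Equivalently, β = 1 − P(Y ≥ 12) = 805268516435735481/819200000000000000.

805268516435735481/819200000000000000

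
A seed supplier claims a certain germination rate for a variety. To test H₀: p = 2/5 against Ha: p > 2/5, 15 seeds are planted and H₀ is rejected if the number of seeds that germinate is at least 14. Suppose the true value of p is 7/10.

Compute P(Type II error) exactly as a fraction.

Under the alternative p = 7/10, Y ~ Binomial(15, 7/10); β is the probability the test does not reject, P(Y < 14).
Adding the binomial probabilities P(Y=0)+…+P(Y=13) at p = 7/10 gives 241183100052963/250000000000000.

241183100052963/250000000000000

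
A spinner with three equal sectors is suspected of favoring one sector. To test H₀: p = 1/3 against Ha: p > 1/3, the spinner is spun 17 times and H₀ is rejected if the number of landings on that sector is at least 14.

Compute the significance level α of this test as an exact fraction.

6019/129140163

The Type I error probability is α = P(S ≥ 14) computed under H₀, where S ~ Binomial(17, 1/3).
Summing C(17,j)(1/3)^j(2/3)^{17−j} for j = 14,…,17 gives 6019/129140163.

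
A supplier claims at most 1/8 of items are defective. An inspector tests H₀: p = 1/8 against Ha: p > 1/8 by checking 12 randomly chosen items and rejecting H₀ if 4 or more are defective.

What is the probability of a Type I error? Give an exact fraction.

3629108645/68719476736

The significance level is the probability, assuming p = 1/8, of seeing 4 or more defectives in 12 draws.
α = 1 − P(Y ≤ 3) = 1 − 65090368091/68719476736 = 3629108645/68719476736.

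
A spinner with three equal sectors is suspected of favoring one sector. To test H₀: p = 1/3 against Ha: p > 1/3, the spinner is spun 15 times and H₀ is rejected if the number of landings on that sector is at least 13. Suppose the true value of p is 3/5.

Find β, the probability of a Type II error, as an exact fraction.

29690124488/30517578125

Under the alternative p = 3/5, X ~ Binomial(15, 3/5); β is the probability the test does not reject, P(X < 13).
Summing C(15,j)·(3/5)^j·(2/5)^{15-j} for j = 0..12 gives 29690124488/30517578125.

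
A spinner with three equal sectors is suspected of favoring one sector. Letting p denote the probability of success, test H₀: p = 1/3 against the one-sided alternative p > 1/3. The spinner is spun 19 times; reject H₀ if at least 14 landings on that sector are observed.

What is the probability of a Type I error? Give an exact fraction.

147529/387420489

α = P(reject H₀ | H₀ true) = P(S ≥ 14 | p = 1/3), with S ~ Binomial(19, 1/3).
P(S ≥ 14) = Σ_{j=14}^{19} C(19,j)·(1/3)^j·(2/3)^{19-j} = 147529/387420489.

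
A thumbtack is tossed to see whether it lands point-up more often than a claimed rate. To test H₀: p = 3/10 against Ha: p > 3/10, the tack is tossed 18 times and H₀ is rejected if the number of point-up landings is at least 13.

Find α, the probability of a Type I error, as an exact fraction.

α = P(reject H₀ | H₀ true) = P(Y ≥ 13 | p = 3/10), with Y ~ Binomial(18, 3/10).
Adding the binomial terms for j = 13 through 18 with p = 3/10 yields 33635315945421/125000000000000000.

33635315945421/125000000000000000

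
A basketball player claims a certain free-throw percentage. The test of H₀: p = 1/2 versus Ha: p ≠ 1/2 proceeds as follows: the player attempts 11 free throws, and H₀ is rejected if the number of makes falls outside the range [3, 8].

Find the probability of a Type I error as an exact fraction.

67/1024

Under H₀, S ~ Binomial(11, 1/2); α is the probability of landing in either tail, P(S ≤ 2) + P(S ≥ 9).
Each tail has probability (1 + 11 + 55)/2048; doubling gives α = 134/2048 = 67/1024.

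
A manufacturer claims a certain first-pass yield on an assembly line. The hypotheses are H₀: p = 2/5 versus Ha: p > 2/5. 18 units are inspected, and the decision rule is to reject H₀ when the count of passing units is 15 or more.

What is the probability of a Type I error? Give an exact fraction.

α = P(reject H₀ | H₀ true) = P(K ≥ 15 | p = 2/5), with K ~ Binomial(18, 2/5).
P(K ≥ 15) = Σ_{j=15}^{18} C(18,j)·(2/5)^j·(3/5)^{18-j} = 163905536/762939453125.

163905536/762939453125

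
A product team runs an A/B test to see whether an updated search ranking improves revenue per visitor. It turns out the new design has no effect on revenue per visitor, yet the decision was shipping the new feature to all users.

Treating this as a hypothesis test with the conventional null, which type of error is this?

Type I error

The null hypothesis here is that the new design has no effect on revenue per visitor.
'Shipping the new feature to all users' corresponds to rejecting H₀.
H₀ was rejected but H₀ is true — a Type I error (false positive).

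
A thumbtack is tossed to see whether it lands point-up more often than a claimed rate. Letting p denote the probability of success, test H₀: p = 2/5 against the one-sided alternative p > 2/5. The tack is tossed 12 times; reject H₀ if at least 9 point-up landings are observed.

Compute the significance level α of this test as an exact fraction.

The Type I error probability is α = P(Y ≥ 9) computed under H₀, where Y ~ Binomial(12, 2/5).
Summing C(12,j)(2/5)^j(3/5)^{12−j} for j = 9,…,12 gives 745472/48828125.

745472/48828125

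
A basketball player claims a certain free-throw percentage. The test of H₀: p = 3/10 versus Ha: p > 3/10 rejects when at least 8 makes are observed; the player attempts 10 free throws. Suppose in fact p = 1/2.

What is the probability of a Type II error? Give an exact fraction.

β = P(fail to reject H₀ | Ha true) = P(S ≤ 7 | p = 1/2), S ~ Binomial(10, 1/2).
Summing C(10,j)·(1/2)^j·(1/2)^{10-j} for j = 0..7 gives 121/128.

121/128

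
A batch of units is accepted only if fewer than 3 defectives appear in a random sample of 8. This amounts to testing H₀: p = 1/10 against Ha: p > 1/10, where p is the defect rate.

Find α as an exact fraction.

3809179/100000000

The significance level is the probability, assuming p = 1/10, of seeing 3 or more defectives in 8 draws.
Computing the lower-tail complement: 1 − 96190821/100000000 = 3809179/100000000.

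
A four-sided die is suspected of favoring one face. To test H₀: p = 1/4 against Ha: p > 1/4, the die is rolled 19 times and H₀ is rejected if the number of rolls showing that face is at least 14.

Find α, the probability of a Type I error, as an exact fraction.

395915/34359738368

α = P(reject H₀ | H₀ true) = P(K ≥ 14 | p = 1/4), with K ~ Binomial(19, 1/4).
Adding the binomial terms for j = 14 through 19 with p = 1/4 yields 395915/34359738368.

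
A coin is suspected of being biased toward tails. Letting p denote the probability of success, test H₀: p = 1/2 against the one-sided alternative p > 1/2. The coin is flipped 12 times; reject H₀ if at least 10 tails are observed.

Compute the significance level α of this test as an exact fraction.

79/4096

α = P(reject H₀ | H₀ true) = P(S ≥ 10 | p = 1/2), with S ~ Binomial(12, 1/2).
P(S ≥ 10) = [C(12,10) + C(12,11) + C(12,12)] / 2^12 = (66 + 12 + 1) / 4096 = 79/4096.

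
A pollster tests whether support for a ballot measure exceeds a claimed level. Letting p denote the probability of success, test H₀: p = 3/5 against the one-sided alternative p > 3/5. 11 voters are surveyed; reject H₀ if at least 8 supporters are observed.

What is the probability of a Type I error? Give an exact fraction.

2893401/9765625

Under H₀, X ~ Binomial(11, 3/5), and α = P(X ≥ 8).
Summing C(11,j)(3/5)^j(2/5)^{11−j} for j = 8,…,11 gives 2893401/9765625.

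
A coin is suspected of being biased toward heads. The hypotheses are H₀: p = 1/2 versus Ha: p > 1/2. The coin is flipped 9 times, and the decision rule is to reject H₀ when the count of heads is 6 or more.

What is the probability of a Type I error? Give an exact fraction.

Under H₀, X ~ Binomial(9, 1/2), and α = P(X ≥ 6).
P(X ≥ 6) = [C(9,6) + C(9,7) + C(9,8) + C(9,9)] / 2^9 = (84 + 36 + 9 + 1) / 512 = 130/512 = 65/256.

65/256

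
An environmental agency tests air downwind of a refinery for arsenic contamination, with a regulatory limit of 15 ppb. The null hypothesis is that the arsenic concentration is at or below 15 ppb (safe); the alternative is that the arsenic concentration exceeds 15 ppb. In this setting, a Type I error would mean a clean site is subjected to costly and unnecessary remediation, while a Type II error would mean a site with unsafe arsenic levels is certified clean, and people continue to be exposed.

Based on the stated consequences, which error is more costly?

Type II error

The Type II consequence (a site with unsafe arsenic levels is certified clean, and people continue to be exposed) is more severe than the Type I consequence (a clean site is subjected to costly and unnecessary remediation).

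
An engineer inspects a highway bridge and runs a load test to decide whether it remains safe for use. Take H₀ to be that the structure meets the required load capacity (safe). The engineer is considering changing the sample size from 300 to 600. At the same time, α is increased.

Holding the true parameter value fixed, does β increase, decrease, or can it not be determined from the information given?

It decreases.

Increasing n separates the H₀ and Ha sampling distributions, so under Ha fewer outcomes land in the acceptance region. Relaxing α lowers the evidence threshold; under Ha, outcomes that previously fell short now trigger rejection. Both changes push β in the same direction.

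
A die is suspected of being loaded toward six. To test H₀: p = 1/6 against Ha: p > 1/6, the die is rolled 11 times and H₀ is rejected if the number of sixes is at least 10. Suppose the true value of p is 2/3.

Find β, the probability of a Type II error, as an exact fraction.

163835/177147

A Type II error is failing to reject when Ha holds: with p = 2/3, β = P(X ≤ 9).
Adding the binomial probabilities P(X=0)+…+P(X=9) at p = 2/3 gives 163835/177147.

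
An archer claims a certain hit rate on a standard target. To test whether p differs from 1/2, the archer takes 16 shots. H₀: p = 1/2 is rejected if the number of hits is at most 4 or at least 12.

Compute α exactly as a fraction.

2517/32768

Under H₀, S ~ Binomial(16, 1/2); α is the probability of landing in either tail, P(S ≤ 4) + P(S ≥ 12).
By symmetry, α = 2·P(S ≤ 4) = 2·(1 + 16 + 120 + 560 + 1820)/65536 = 5034/65536 = 2517/32768.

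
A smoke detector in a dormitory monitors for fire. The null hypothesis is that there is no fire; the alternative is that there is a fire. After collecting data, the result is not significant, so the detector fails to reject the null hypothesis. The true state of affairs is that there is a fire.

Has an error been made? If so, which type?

Type II error

H₀ was not rejected, but H₀ is actually false.
Failing to reject a false null hypothesis is a Type II error (false negative).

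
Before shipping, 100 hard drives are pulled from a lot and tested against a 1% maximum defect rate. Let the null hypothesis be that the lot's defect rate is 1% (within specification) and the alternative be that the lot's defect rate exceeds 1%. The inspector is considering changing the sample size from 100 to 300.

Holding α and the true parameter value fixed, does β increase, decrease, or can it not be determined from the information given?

It decreases.

A larger sample reduces the standard error, pulling the sampling distribution under Ha further from the non-rejection region.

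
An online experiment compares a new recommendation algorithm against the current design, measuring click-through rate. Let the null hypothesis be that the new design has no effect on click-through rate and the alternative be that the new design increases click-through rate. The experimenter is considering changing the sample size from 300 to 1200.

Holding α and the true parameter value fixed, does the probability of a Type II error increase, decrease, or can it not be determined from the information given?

It decreases.

More data shrinks sampling variability; the test statistic under Ha concentrates further from the null value, making rejection more likely.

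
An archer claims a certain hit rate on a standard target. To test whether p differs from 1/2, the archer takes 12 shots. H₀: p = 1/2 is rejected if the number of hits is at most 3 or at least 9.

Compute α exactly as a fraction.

α = P(X ≤ 3 or X ≥ 9 | p = 1/2), X ~ Binomial(12, 1/2).
Each tail has probability (1 + 12 + 66 + 220)/4096; doubling gives α = 598/4096 = 299/2048.

299/2048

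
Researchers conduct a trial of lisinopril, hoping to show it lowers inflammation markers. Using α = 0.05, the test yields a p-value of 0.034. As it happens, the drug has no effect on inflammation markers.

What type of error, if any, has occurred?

Type I error

The conventional null hypothesis is that the drug has no effect on inflammation markers.
Since p = 0.034 < α = 0.05, H₀ is rejected.
H₀ is true (actually the drug has no effect on inflammation markers).
Rejecting a true H₀ is a Type I error.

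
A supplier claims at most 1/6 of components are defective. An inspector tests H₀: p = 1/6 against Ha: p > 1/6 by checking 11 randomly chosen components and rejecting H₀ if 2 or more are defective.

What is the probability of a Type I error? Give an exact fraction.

The significance level is the probability, assuming p = 1/6, of seeing 2 or more defectives in 11 draws.
Via the complement, α = 1 − Σ_{j=0}^{1} C(11,j)(1/6)^j(5/6)^{11-j} = 12909191/22674816.

12909191/22674816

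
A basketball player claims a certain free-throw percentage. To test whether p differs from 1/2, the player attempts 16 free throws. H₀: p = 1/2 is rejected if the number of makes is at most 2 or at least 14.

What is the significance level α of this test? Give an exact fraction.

137/32768

α = P(X ≤ 2 or X ≥ 14 | p = 1/2), X ~ Binomial(16, 1/2).
The two tails are symmetric, so α = 2·(1 + 16 + 120)/2^16 = 274/65536 = 137/32768.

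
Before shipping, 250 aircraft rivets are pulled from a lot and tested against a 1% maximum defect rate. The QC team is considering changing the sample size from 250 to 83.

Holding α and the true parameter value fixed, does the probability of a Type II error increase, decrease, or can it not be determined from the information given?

Reducing n widens both sampling distributions, so the test has less ability to distinguish Ha from H₀.

It increases.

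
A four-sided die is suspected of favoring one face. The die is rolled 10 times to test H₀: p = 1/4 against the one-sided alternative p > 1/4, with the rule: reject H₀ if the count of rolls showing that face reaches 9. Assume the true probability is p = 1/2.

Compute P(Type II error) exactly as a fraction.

1013/1024

β = P(fail to reject H₀ | Ha true) = P(S ≤ 8 | p = 1/2), S ~ Binomial(10, 1/2).
Adding the binomial probabilities P(S=0)+…+P(S=8) at p = 1/2 gives 1013/1024.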